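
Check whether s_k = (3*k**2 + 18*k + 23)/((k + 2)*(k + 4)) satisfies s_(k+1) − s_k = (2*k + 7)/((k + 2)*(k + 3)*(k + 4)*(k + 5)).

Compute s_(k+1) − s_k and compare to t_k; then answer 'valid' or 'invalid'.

valid (s_(k+1) − s_k reduces to t_k)

s_(k+1) = (18*k + 3*(k + 1)**2 + 41)/((k + 3)*(k + 5))
s_(k+1) − s_k = (2*k + 7)/(k**4 + 14*k**3 + 71*k**2 + 154*k + 120)
(s_(k+1) − s_k) − t_k = 0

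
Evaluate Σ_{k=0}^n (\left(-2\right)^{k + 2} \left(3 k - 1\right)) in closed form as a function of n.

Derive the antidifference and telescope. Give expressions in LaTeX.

S(n) = 8 \left(-2\right)^{n} n - 4

Compute t_(k+1)/t_k: get 2*(-3*k - 2)/(3*k - 1).
So A=-2 and B=1, with C=k - 1/3.
Solve (-2)·f(k+1) − (1)·f(k) = k - 1/3.
Bound: deg f ≤ 1.
Solving with deg f ≤ 1: f(k) = -(k - 1)/3.
Get s_k = R·t_k = (-2)**(k + 2)*(1 - k) with R(k) = B(k−1)f(k)/C(k) = -(k - 1)/(3*k - 1).
Δs = (-2)**(k + 2)*(3*k - 1), as required.
Evaluate: s_(n+1) = 8*(-2)**n*n; subtract s_(0) = 4 ⇒ S(n) = 8*(-2)**n*n - 4.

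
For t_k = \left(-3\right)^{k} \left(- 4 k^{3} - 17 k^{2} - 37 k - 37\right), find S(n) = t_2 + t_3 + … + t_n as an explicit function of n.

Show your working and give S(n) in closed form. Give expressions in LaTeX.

S(n) = - 3 \left(-3\right)^{n} n^{3} - 15 \left(-3\right)^{n} n^{2} - 33 \left(-3\right)^{n} n - 33 \left(-3\right)^{n} - 252

r(k) = 3*(-4*k**3 - 29*k**2 - 83*k - 95)/(4*k**3 + 17*k**2 + 37*k + 37) after simplifying.
Normal form (A,B,C) = (-3, 1, k**3 + 17*k**2/4 + 37*k/4 + 37/4).
Need (-3)·f(k+1) − (1)·f(k) = k**3 + 17*k**2/4 + 37*k/4 + 37/4.
Bound: deg f ≤ 3.
Match coefficients ⇒ f(k) = -(k**3 + 2*k**2 + 4*k + 4)/4.
Then R = B(k−1)f/C = -(k**3 + 2*k**2 + 4*k + 4)/(4*k**3 + 17*k**2 + 37*k + 37), so s_k = R(k)·t_k = (-3)**k*(k**3 + 2*k**2 + 4*k + 4).
Verify: (-3)**k*(-4*k**3 - 17*k**2 - 37*k - 37) matches t_k.
s_(n+1) = (-3)**(n + 1)*(n**3 + 5*n**2 + 11*n + 11) and s_(2) = 252, so S(n) = -3*(-3)**n*n**3 - 15*(-3)**n*n**2 - 33*(-3)**n*n - 33*(-3)**n - 252.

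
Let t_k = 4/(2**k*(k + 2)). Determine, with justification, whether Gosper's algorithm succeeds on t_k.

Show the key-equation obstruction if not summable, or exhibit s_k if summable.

No — t_k has no hypergeometric antidifference.

Step 1: r(k) = (k + 2)/(2*(k + 3)).
Factor: A=k/2 + 1; B=k + 3; C=1.
Need (k/2 + 1)·f(k+1) − (k + 2)·f(k) = 1.
Bound: deg f ≤ -1.
d = -1 < 0 ⇒ no nonzero polynomial f; not summable.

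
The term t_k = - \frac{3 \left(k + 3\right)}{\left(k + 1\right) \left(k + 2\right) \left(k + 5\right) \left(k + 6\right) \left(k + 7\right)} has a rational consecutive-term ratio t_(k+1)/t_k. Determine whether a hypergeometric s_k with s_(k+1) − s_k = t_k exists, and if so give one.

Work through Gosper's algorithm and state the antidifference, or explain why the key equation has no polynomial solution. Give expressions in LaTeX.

Ratio r(k) = (k + 1)*(k + 4)*(k + 5)/((k + 3)**2*(k + 8)).
Factor: A=k + 1; B=k + 8; C=k**3 + 10*k**2 + 33*k + 36.
Need (k + 1)·f(k+1) − (k + 7)·f(k) = k**3 + 10*k**2 + 33*k + 36.
deg f ≤ 6 (via 1,1,3).
Solve for f: f(k) = k*(k + 2)*(k + 3)*(k + 4)*(k**2 + 12*k + 41)/90 (degree 6 ≤ 6).
Certificate R = B(k−1)f/C = k*(k + 2)*(k + 7)*(k**2 + 12*k + 41)/(90*(k + 3)) gives s_k = k*(-k**2 - 12*k - 41)/(30*(k**3 + 12*k**2 + 41*k + 30)).
Check: Δs_k = 3*(-k - 3)/(k**5 + 21*k**4 + 163*k**3 + 567*k**2 + 844*k + 420). ✓

s_k = \frac{k \left(- k^{2} - 12 k - 41\right)}{30 \left(k^{3} + 12 k^{2} + 41 k + 30\right)}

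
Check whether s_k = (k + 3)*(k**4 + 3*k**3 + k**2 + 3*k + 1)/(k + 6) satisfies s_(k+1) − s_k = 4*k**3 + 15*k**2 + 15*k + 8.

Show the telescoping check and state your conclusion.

Invalid: residual 3*(-3*k**4 - 36*k**3 - 104*k**2 - 95*k - 47)/(k**2 + 13*k + 42) ≠ 0.

s_(k+1) = (k**5 + 11*k**4 + 44*k**3 + 82*k**2 + 81*k + 36)/(k + 7)
s_(k+1) − s_k = (4*k**5 + 58*k**4 + 270*k**3 + 521*k**2 + 449*k + 195)/(k**2 + 13*k + 42)
(s_(k+1) − s_k) − t_k = 3*(-3*k**4 - 36*k**3 - 104*k**2 - 95*k - 47)/(k**2 + 13*k + 42)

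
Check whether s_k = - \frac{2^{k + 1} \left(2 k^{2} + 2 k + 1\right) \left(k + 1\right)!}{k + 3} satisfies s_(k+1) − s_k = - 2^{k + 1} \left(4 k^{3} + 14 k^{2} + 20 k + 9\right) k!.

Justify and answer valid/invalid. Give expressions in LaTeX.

Invalid: residual \frac{2^{k + 2} \left(4 k^{4} + 26 k^{3} + 60 k^{2} + 67 k + 26\right) k!}{\left(k + 3\right) \left(k + 4\right)} ≠ 0.

s_(k+1) = -2**(k + 2)*(2*k**2 + 6*k + 5)*factorial(k + 2)/(k + 4)
s_(k+1) − s_k = -2**(k + 1)*(4*k**4 + 30*k**3 + 84*k**2 + 113*k + 56)*factorial(k + 1)/((k + 3)*(k + 4))
(s_(k+1) − s_k) − t_k = 2**(k + 2)*(4*k**4 + 26*k**3 + 60*k**2 + 67*k + 26)*factorial(k)/((k + 3)*(k + 4))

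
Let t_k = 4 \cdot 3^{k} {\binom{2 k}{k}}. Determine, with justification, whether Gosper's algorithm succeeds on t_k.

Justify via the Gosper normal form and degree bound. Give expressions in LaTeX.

No. Not Gosper-summable.

r(k) = 6*(2*k + 1)/(k + 1) after simplifying.
Gosper form: A/B · C(k+1)/C(k) with A=12*k + 6, B=k + 1, C=1.
Set up (12*k + 6)·f(k+1) − (k)·f(k) − (1) = 0.
From deg A=1, deg B=1, deg C=0: d=-1.
deg f ≤ -1 is impossible — no certificate.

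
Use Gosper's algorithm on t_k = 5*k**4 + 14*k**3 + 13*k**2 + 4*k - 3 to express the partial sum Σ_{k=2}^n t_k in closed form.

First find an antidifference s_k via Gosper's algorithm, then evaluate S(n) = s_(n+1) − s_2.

Step 1: r(k) = (5*k**4 + 34*k**3 + 85*k**2 + 92*k + 33)/(5*k**4 + 14*k**3 + 13*k**2 + 4*k - 3).
So A=1 and B=1, with C=k**4 + 14*k**3/5 + 13*k**2/5 + 4*k/5 - 3/5.
Key eq: (1)·f(k+1) = (1)·f(k) + (k**4 + 14*k**3/5 + 13*k**2/5 + 4*k/5 - 3/5).
Degrees (0,0,4) ⇒ d ≤ 5.
A polynomial solution: f(k) = k*(k**4 + k**3 - k**2 - k - 3)/5.
Get s_k = R·t_k = k*(k**4 + k**3 - k**2 - k - 3) with R(k) = B(k−1)f(k)/C(k) = k*(k**4 + k**3 - k**2 - k - 3)/(5*k**4 + 14*k**3 + 13*k**2 + 4*k - 3).
s_(k+1) − s_k = 5*k**4 + 14*k**3 + 13*k**2 + 4*k - 3 = t_k.
Σ_(k=2)^n t_k = s_(n+1) − s_(2) = (n**5 + 6*n**4 + 13*n**3 + 12*n**2 + n - 3) − (30), i.e. n**5 + 6*n**4 + 13*n**3 + 12*n**2 + n - 33.

S(n) = n**5 + 6*n**4 + 13*n**3 + 12*n**2 + n - 33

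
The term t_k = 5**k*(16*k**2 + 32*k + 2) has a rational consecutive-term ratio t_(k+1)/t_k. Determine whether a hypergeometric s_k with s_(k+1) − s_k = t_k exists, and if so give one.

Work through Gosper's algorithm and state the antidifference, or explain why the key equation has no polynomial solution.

t_(k+1)/t_k = 5*(8*k**2 + 32*k + 25)/(8*k**2 + 16*k + 1).
Factor: A=5; B=1; C=k**2 + 2*k + 1/8.
Key eq: (5)·f(k+1) = (1)·f(k) + (k**2 + 2*k + 1/8).
From deg A=0, deg B=0, deg C=2: d=2.
Coefficient equations give f(k) = (k - 1)*(2*k + 1)/8.
Certificate R = B(k−1)f/C = (k - 1)*(2*k + 1)/(8*k**2 + 16*k + 1) gives s_k = 2*5**k*(2*k**2 - k - 1).
Δs = 5**k*(16*k**2 + 32*k + 2), as required.

s_k = 2*5**k*(2*k**2 - k - 1)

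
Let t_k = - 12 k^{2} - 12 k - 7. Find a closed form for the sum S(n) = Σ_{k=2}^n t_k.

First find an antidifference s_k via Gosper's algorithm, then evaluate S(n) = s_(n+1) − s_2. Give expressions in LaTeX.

Step 1: r(k) = (12*k**2 + 36*k + 31)/(12*k**2 + 12*k + 7).
A = 1, B = 1, C = k**2 + k + 7/12.
Set up (1)·f(k+1) − (1)·f(k) − (k**2 + k + 7/12) = 0.
Degrees (0,0,2) ⇒ d ≤ 3.
Solve for f: f(k) = k*(4*k**2 + 3)/12 (degree 3 ≤ 3).
Certificate R = B(k−1)f/C = k*(4*k**2 + 3)/(12*k**2 + 12*k + 7) gives s_k = k*(-4*k**2 - 3).
Check: Δs_k = -12*k**2 - 12*k - 7. ✓
Telescope: S(n) = s_(n+1) − s_(2) = -4*n**3 - 12*n**2 - 15*n - 7 − (-38) = -4*n**3 - 12*n**2 - 15*n + 31.

S(n) = - 4 n^{3} - 12 n^{2} - 15 n + 31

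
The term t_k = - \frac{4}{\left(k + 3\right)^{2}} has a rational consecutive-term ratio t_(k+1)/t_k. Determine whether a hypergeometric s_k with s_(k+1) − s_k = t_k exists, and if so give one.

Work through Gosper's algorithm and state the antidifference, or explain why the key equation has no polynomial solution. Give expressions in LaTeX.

no hypergeometric antidifference exists

Step 1: r(k) = (k + 3)**2/(k + 4)**2.
Factor: A=k**2 + 6*k + 9; B=k**2 + 8*k + 16; C=1.
Need (k**2 + 6*k + 9)·f(k+1) − (k**2 + 6*k + 9)·f(k) = 1.
d = 0 from the (2,2,0) case.
Generic f = c0 gives residual -1; -1 = 0 cannot hold, so t_k is not Gosper-summable.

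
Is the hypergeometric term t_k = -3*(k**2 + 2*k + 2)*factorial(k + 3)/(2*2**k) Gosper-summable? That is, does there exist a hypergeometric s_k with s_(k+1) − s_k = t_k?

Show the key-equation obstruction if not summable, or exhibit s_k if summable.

Yes. s_k = -3*(k - 1)*factorial(k + 3)/2**k.

Compute t_(k+1)/t_k: get (k + 4)*(2*k + (k + 1)**2 + 4)/(2*(k**2 + 2*k + 2)).
So A=k/2 + 2 and B=1, with C=k**2 + 2*k + 2.
Set up (k/2 + 2)·f(k+1) − (1)·f(k) − (k**2 + 2*k + 2) = 0.
d = 1 from the (1,0,2) case.
Coefficient equations give f(k) = 2*(k - 1).
So s_k = (B(k−1)f/C)·t_k = (2*(k - 1)/(k**2 + 2*k + 2))·t_k = -3*(k - 1)*factorial(k + 3)/2**k.
s_(k+1) − s_k = -3*(k**2 + 2*k + 2)*factorial(k + 3)/(2*2**k) = t_k.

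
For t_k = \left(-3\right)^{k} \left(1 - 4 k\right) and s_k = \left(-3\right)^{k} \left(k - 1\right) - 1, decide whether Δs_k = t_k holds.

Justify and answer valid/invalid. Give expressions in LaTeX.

s_(k+1) = (-3)**(k + 1)*k - 1
s_(k+1) − s_k = (-3)**k*(1 - 4*k)
(s_(k+1) − s_k) − t_k = 0

Valid — Δs_k = t_k.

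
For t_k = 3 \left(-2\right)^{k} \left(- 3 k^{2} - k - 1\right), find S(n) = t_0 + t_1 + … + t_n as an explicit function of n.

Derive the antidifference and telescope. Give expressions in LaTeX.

S(n) = - 6 \left(-2\right)^{n} n^{2} - 6 \left(-2\right)^{n} n - 2 \left(-2\right)^{n} - 1

Compute t_(k+1)/t_k: get 2*(-3*k**2 - 7*k - 5)/(3*k**2 + k + 1).
A = -2, B = 1, C = k**2 + k/3 + 1/3.
f must satisfy (-2)·f(k+1) − (1)·f(k) = k**2 + k/3 + 1/3.
From deg A=0, deg B=0, deg C=2: d=2.
A polynomial solution: f(k) = -(3*k**2 - 3*k + 1)/9.
Certificate R = B(k−1)f/C = -(3*k**2 - 3*k + 1)/(3*(3*k**2 + k + 1)) gives s_k = (-2)**k*(3*k**2 - 3*k + 1).
Δs = 3*(-2)**k*(-3*k**2 - k - 1), as required.
Σ_(k=0)^n t_k = s_(n+1) − s_(0) = ((-2)**(n + 1)*(3*n**2 + 3*n + 1)) − (1), i.e. -6*(-2)**n*n**2 - 6*(-2)**n*n - 2*(-2)**n - 1.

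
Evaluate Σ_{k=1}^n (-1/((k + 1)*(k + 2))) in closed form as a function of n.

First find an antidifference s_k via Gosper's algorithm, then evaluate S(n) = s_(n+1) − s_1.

Step 1: r(k) = (k + 1)/(k + 3).
Gosper form: A/B · C(k+1)/C(k) with A=k + 1, B=k + 3, C=1.
Solve (k + 1)·f(k+1) − (k + 2)·f(k) = 1.
From deg A=1, deg B=1, deg C=0: d=1.
Coefficient equations give f(k) = k.
R(k) = B(k−1)·f(k)/C(k) = k*(k + 2); s_k = R·t_k = -k/(k + 1).
s_(k+1) − s_k = -1/(k**2 + 3*k + 2) = t_k.
Evaluate: s_(n+1) = (-n - 1)/(n + 2); subtract s_(1) = -1/2 ⇒ S(n) = -n/(2*n + 4).

S(n) = -n/(2*n + 4)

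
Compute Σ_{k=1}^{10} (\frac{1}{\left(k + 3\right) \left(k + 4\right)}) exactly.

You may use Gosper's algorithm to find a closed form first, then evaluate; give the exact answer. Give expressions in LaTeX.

Σ = 5/28

t_(k+1)/t_k = (k + 3)/(k + 5).
So A=k + 3 and B=k + 5, with C=1.
f must satisfy (k + 3)·f(k+1) − (k + 4)·f(k) = 1.
Degrees (1,1,0) ⇒ d ≤ 1.
Solve for f: f(k) = k/3 (degree 1 ≤ 1).
So s_k = (B(k−1)f/C)·t_k = (k*(k + 4)/3)·t_k = k/(3*(k + 3)).
Check: Δs_k = 1/(k**2 + 7*k + 12). ✓
Σ_(k=1)^(10) t_k = s_(11) − s_(1) = 11/42 − (1/12) = 5/28.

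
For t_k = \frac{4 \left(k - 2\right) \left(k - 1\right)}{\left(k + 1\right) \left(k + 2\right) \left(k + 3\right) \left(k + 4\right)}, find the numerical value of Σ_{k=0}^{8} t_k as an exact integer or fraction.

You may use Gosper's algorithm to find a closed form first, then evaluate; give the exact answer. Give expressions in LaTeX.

Compute t_(k+1)/t_k: get k*(k + 1)/((k - 2)*(k + 5)).
A = k + 1, B = k + 5, C = k**2 - 3*k + 2.
Key eq: (k + 1)·f(k+1) = (k + 4)·f(k) + (k**2 - 3*k + 2).
d = 3 from the (1,1,2) case.
Solving with deg f ≤ 3: f(k) = k*(k**2 + 11)/6.
Then R = B(k−1)f/C = k*(k + 4)*(k**2 + 11)/(6*(k - 2)*(k - 1)), so s_k = R(k)·t_k = 2*k*(k**2 + 11)/(3*(k**3 + 6*k**2 + 11*k + 6)).
Δs = 4*(k**2 - 3*k + 2)/(k**4 + 10*k**3 + 35*k**2 + 50*k + 24), as required.
Sum = s_(9) − s_(0); s_(9) = 23/55, s_(0) = 0 ⇒ 23/55.

Σ = 23/55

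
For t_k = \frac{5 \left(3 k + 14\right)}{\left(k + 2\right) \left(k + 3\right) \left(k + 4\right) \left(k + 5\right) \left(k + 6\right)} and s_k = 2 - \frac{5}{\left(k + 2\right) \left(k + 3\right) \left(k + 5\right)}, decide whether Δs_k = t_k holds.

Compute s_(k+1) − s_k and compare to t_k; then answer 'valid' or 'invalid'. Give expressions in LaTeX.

s_(k+1) = 2 - 5/((k + 3)*(k + 4)*(k + 6))
s_(k+1) − s_k = 5*(3*k + 14)/(k**5 + 20*k**4 + 155*k**3 + 580*k**2 + 1044*k + 720)
(s_(k+1) − s_k) − t_k = 0

Valid — Δs_k = t_k.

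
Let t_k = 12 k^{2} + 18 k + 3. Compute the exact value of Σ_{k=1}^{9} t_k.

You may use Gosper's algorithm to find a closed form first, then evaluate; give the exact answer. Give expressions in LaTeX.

Ratio r(k) = (4*k**2 + 14*k + 11)/(4*k**2 + 6*k + 1).
Normal form (A,B,C) = (1, 1, k**2 + 3*k/2 + 1/4).
Solve (1)·f(k+1) − (1)·f(k) = k**2 + 3*k/2 + 1/4.
Bound: deg f ≤ 3.
Coefficient equations give f(k) = k*(4*k**2 + 3*k - 4)/12.
Certificate R = B(k−1)f/C = k*(4*k**2 + 3*k - 4)/(3*(4*k**2 + 6*k + 1)) gives s_k = k*(4*k**2 + 3*k - 4).
s_(k+1) − s_k = 12*k**2 + 18*k + 3 = t_k.
Sum = s_(10) − s_(1); s_(10) = 4260, s_(1) = 3 ⇒ 4257.

Σ = 4257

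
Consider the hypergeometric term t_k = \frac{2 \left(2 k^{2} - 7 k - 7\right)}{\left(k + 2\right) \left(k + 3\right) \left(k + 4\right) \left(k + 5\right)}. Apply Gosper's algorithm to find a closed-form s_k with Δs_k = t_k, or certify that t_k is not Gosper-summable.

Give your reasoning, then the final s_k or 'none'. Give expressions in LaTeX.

s_k = \frac{k \left(- 4 k - 3\right)}{\left(k + 2\right) \left(k + 3\right) \left(k + 4\right)}

Compute t_(k+1)/t_k: get (k + 2)*(7*k - 2*(k + 1)**2 + 14)/((k + 6)*(-2*k**2 + 7*k + 7)).
Take A(k)=k + 2, B(k)=k + 6, C(k)=k**2 - 7*k/2 - 7/2.
Set up (k + 2)·f(k+1) − (k + 5)·f(k) − (k**2 - 7*k/2 - 7/2) = 0.
deg f ≤ 3 (via 1,1,2).
Solving with deg f ≤ 3: f(k) = -k*(4*k + 3)/4.
Certificate R = B(k−1)f/C = -k*(k + 5)*(4*k + 3)/(2*(2*k**2 - 7*k - 7)) gives s_k = k*(-4*k - 3)/((k + 2)*(k + 3)*(k + 4)).
Verify: 2*(2*k**2 - 7*k - 7)/(k**4 + 14*k**3 + 71*k**2 + 154*k + 120) matches t_k.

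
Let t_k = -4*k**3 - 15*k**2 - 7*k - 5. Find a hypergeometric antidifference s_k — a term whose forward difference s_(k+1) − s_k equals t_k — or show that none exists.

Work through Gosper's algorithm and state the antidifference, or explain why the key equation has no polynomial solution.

s_k = k*(-k**3 - 3*k**2 + 3*k - 4)

t_(k+1)/t_k = (4*k**3 + 27*k**2 + 49*k + 31)/(4*k**3 + 15*k**2 + 7*k + 5).
Normal form (A,B,C) = (1, 1, k**3 + 15*k**2/4 + 7*k/4 + 5/4).
Solve (1)·f(k+1) − (1)·f(k) = k**3 + 15*k**2/4 + 7*k/4 + 5/4.
deg f ≤ 4 (via 0,0,3).
Coefficient equations give f(k) = k*(k + 4)*(k**2 - k + 1)/4.
Get s_k = R·t_k = k*(-k**3 - 3*k**2 + 3*k - 4) with R(k) = B(k−1)f(k)/C(k) = k*(k + 4)*(k**2 - k + 1)/(4*k**3 + 15*k**2 + 7*k + 5).
Check: Δs_k = -4*k**3 - 15*k**2 - 7*k - 5. ✓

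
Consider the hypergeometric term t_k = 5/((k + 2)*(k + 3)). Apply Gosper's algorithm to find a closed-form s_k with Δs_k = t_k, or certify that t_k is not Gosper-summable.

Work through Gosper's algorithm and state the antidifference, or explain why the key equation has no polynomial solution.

s_k = 5*k/(2*(k + 2))

Compute t_(k+1)/t_k: get (k + 2)/(k + 4).
Normal form (A,B,C) = (k + 2, k + 4, 1).
f must satisfy (k + 2)·f(k+1) − (k + 3)·f(k) = 1.
Bound: deg f ≤ 1.
Match coefficients ⇒ f(k) = k/2.
So s_k = (B(k−1)f/C)·t_k = (k*(k + 3)/2)·t_k = 5*k/(2*(k + 2)).
Check: Δs_k = 5/(k**2 + 5*k + 6). ✓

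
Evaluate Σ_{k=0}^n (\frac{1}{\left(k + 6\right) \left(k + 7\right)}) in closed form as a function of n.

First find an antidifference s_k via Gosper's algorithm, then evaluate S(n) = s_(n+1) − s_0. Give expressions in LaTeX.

S(n) = \frac{n + 1}{6 \left(n + 7\right)}

Ratio r(k) = (k + 6)/(k + 8).
Take A(k)=k + 6, B(k)=k + 8, C(k)=1.
Key eq: (k + 6)·f(k+1) = (k + 7)·f(k) + (1).
d = 1 from the (1,1,0) case.
A polynomial solution: f(k) = k/6.
Then R = B(k−1)f/C = k*(k + 7)/6, so s_k = R(k)·t_k = k/(6*(k + 6)).
Verify: 1/(k**2 + 13*k + 42) matches t_k.
s_(n+1) = (n + 1)/(6*(n + 7)) and s_(0) = 0, so S(n) = (n + 1)/(6*(n + 7)).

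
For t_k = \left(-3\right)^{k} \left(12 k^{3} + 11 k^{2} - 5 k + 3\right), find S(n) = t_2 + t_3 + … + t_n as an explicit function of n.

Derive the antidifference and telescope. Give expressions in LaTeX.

Compute t_(k+1)/t_k: get 3*(-12*k**3 - 47*k**2 - 53*k - 21)/(12*k**3 + 11*k**2 - 5*k + 3).
Take A(k)=-3, B(k)=1, C(k)=k**3 + 11*k**2/12 - 5*k/12 + 1/4.
Set up (-3)·f(k+1) − (1)·f(k) − (k**3 + 11*k**2/12 - 5*k/12 + 1/4) = 0.
From deg A=0, deg B=0, deg C=3: d=3.
Match coefficients ⇒ f(k) = -(k - 1)*(3*k**2 - k - 3)/12.
So s_k = (B(k−1)f/C)·t_k = (-(k - 1)*(3*k**2 - k - 3)/(12*k**3 + 11*k**2 - 5*k + 3))·t_k = (-3)**k*(-3*k**3 + 4*k**2 + 2*k - 3).
Verify: (-3)**k*(12*k**3 + 11*k**2 - 5*k + 3) matches t_k.
Evaluate: s_(n+1) = 3*(-3)**n*n*(3*n**2 + 5*n - 1); subtract s_(2) = -63 ⇒ S(n) = 9*(-3)**n*n**3 + 15*(-3)**n*n**2 - 3*(-3)**n*n + 63.

S(n) = 9 \left(-3\right)^{n} n^{3} + 15 \left(-3\right)^{n} n^{2} - 3 \left(-3\right)^{n} n + 63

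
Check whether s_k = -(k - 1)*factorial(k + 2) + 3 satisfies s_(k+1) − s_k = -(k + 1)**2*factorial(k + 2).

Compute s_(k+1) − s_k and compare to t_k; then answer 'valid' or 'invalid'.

s_(k+1) = -k*factorial(k + 3) + 3
s_(k+1) − s_k = -(k + 1)**2*factorial(k + 2)
(s_(k+1) − s_k) − t_k = 0

valid (s_(k+1) − s_k reduces to t_k)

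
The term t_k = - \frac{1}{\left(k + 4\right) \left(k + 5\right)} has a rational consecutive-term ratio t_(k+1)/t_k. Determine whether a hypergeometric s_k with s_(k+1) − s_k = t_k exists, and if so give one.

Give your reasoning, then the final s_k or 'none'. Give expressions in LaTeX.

s_k = - \frac{k}{4 k + 16}

Compute t_(k+1)/t_k: get (k + 4)/(k + 6).
So A=k + 4 and B=k + 6, with C=1.
f must satisfy (k + 4)·f(k+1) − (k + 5)·f(k) = 1.
d = 1 from the (1,1,0) case.
Solving with deg f ≤ 1: f(k) = k/4.
Get s_k = R·t_k = -k/(4*k + 16) with R(k) = B(k−1)f(k)/C(k) = k*(k + 5)/4.
Check: Δs_k = -1/(k**2 + 9*k + 20). ✓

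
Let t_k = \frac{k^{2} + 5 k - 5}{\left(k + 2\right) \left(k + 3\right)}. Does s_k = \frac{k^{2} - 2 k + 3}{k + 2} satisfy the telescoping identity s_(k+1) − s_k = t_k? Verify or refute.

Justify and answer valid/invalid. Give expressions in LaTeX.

valid (s_(k+1) − s_k reduces to t_k)

s_(k+1) = (k**2 + 2)/(k + 3)
s_(k+1) − s_k = (k**2 + 5*k - 5)/(k**2 + 5*k + 6)
(s_(k+1) − s_k) − t_k = 0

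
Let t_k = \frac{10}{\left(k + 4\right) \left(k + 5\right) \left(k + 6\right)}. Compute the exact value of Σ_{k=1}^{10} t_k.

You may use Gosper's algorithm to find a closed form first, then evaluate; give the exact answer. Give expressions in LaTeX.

Ratio r(k) = (k + 4)/(k + 7).
Take A(k)=k + 4, B(k)=k + 7, C(k)=1.
Set up (k + 4)·f(k+1) − (k + 6)·f(k) − (1) = 0.
Degrees (1,1,0) ⇒ d ≤ 2.
Match coefficients ⇒ f(k) = k*(k + 9)/40.
Then R = B(k−1)f/C = k*(k + 6)*(k + 9)/40, so s_k = R(k)·t_k = k*(k + 9)/(4*(k + 4)*(k + 5)).
Δs = 10/(k**3 + 15*k**2 + 74*k + 120), as required.
Evaluate s at k=11 and k=1: 11/48 and 1/12; difference 7/48.

Σ = 7/48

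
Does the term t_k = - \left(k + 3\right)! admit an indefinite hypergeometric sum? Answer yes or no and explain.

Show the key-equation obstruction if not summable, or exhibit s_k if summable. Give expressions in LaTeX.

Step 1: r(k) = k + 4.
Normal form (A,B,C) = (k + 4, 1, 1).
f must satisfy (k + 4)·f(k+1) − (1)·f(k) = 1.
deg f ≤ -1 (via 1,0,0).
Negative degree bound (-1): no f exists, t_k not Gosper-summable.

No — negative degree bound, so no certificate f.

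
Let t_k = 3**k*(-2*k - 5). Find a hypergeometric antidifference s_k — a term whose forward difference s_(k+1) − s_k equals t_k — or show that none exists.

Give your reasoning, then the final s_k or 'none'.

The ratio is 3*(2*k + 7)/(2*k + 5).
So A=3 and B=1, with C=k + 5/2.
f must satisfy (3)·f(k+1) − (1)·f(k) = k + 5/2.
From deg A=0, deg B=0, deg C=1: d=1.
Coefficient equations give f(k) = (k + 1)/2.
R(k) = B(k−1)·f(k)/C(k) = (k + 1)/(2*k + 5); s_k = R·t_k = 3**k*(-k - 1).
s_(k+1) − s_k = 3**k*(-2*k - 5) = t_k.

s_k = 3**k*(-k - 1)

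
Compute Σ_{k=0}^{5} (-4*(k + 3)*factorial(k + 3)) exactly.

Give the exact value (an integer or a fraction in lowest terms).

The ratio is (k + 4)**2/(k + 3).
So A=k + 4 and B=1, with C=k + 3.
Set up (k + 4)·f(k+1) − (1)·f(k) − (k + 3) = 0.
Bound: deg f ≤ 0.
Solving with deg f ≤ 0: f(k) = 1.
R(k) = B(k−1)·f(k)/C(k) = 1/(k + 3); s_k = R·t_k = -4*factorial(k + 3).
Verify: -4*(k + 3)*factorial(k + 3) matches t_k.
Evaluate s at k=6 and k=0: -1451520 and -24; difference -1451496.

Σ = -1451496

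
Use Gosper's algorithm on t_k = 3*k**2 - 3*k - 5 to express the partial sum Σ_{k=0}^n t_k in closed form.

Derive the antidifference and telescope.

S(n) = n**3 - 6*n - 5

Step 1: r(k) = (3*k**2 + 3*k - 5)/(3*k**2 - 3*k - 5).
A = 1, B = 1, C = k**2 - k - 5/3.
f must satisfy (1)·f(k+1) − (1)·f(k) = k**2 - k - 5/3.
Bound: deg f ≤ 3.
Solve for f: f(k) = k*(k**2 - 3*k - 3)/3 (degree 3 ≤ 3).
R(k) = B(k−1)·f(k)/C(k) = k*(k**2 - 3*k - 3)/(3*k**2 - 3*k - 5); s_k = R·t_k = k*(k**2 - 3*k - 3).
Δs = 3*k**2 - 3*k - 5, as required.
s_(n+1) = n**3 - 6*n - 5 and s_(0) = 0, so S(n) = n**3 - 6*n - 5.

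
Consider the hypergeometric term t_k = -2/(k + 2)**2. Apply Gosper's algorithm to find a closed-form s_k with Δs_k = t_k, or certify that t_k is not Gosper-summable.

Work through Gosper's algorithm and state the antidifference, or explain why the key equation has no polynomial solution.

t_(k+1)/t_k = (k + 2)**2/(k + 3)**2.
Gosper form: A/B · C(k+1)/C(k) with A=k**2 + 4*k + 4, B=k**2 + 6*k + 9, C=1.
Need (k**2 + 4*k + 4)·f(k+1) − (k**2 + 4*k + 4)·f(k) = 1.
deg f ≤ 0 (via 2,2,0).
Write f(k) = c0. Then LHS − RHS = -1, requiring -1 = 0: contradictory. No certificate.

none — t_k is not Gosper-summable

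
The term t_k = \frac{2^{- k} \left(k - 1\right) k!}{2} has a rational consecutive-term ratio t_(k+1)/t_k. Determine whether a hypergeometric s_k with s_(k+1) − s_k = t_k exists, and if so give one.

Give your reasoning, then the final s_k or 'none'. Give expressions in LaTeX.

s_k = 2^{- k} k!

Ratio r(k) = k*(k + 1)/(2*(k - 1)).
A = k/2 + 1/2, B = 1, C = k - 1.
Set up (k/2 + 1/2)·f(k+1) − (1)·f(k) − (k - 1) = 0.
Degrees (1,0,1) ⇒ d ≤ 0.
Solving with deg f ≤ 0: f(k) = 2.
Then R = B(k−1)f/C = 2/(k - 1), so s_k = R(k)·t_k = factorial(k)/2**k.
Verify: (k - 1)*factorial(k)/(2*2**k) matches t_k.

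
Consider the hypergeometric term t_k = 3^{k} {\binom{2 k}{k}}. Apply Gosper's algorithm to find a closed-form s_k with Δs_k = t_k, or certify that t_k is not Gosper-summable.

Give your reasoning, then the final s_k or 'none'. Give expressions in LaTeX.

Compute t_(k+1)/t_k: get 6*(2*k + 1)/(k + 1).
So A=12*k + 6 and B=k + 1, with C=1.
Solve (12*k + 6)·f(k+1) − (k)·f(k) = 1.
From deg A=1, deg B=1, deg C=0: d=-1.
Negative degree bound (-1): no f exists, t_k not Gosper-summable.

none (Gosper's algorithm certifies no s_k)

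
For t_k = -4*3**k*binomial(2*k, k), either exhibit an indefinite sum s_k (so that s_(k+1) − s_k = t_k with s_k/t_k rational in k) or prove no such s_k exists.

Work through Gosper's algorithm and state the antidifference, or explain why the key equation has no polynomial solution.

The ratio is 6*(2*k + 1)/(k + 1).
Normal form (A,B,C) = (12*k + 6, k + 1, 1).
f must satisfy (12*k + 6)·f(k+1) − (k)·f(k) = 1.
From deg A=1, deg B=1, deg C=0: d=-1.
Negative degree bound (-1): no f exists, t_k not Gosper-summable.

none — t_k is not Gosper-summable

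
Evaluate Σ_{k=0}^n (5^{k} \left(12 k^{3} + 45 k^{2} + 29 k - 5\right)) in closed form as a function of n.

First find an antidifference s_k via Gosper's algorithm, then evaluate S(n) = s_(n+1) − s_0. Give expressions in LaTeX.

S(n) = 5^{n + 1} \left(3 n^{3} + 9 n^{2} + 5 n - 1\right)

r(k) = 5*(12*k**3 + 81*k**2 + 155*k + 81)/(12*k**3 + 45*k**2 + 29*k - 5) after simplifying.
So A=5 and B=1, with C=k**3 + 15*k**2/4 + 29*k/12 - 5/12.
Key eq: (5)·f(k+1) = (1)·f(k) + (k**3 + 15*k**2/4 + 29*k/12 - 5/12).
Degrees (0,0,3) ⇒ d ≤ 3.
Solve for f: f(k) = k*(3*k**2 - 4)/12 (degree 3 ≤ 3).
R(k) = B(k−1)·f(k)/C(k) = k*(3*k**2 - 4)/(12*k**3 + 45*k**2 + 29*k - 5); s_k = R·t_k = 5**k*k*(3*k**2 - 4).
Verify: 5**k*(12*k**3 + 45*k**2 + 29*k - 5) matches t_k.
Evaluate: s_(n+1) = 5**(n + 1)*(3*n**3 + 9*n**2 + 5*n - 1); subtract s_(0) = 0 ⇒ S(n) = 5**(n + 1)*(3*n**3 + 9*n**2 + 5*n - 1).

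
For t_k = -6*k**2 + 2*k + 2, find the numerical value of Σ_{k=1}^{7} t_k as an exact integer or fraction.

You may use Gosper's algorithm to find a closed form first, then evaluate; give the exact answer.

Σ = -770

Ratio r(k) = (k - 3*(k + 1)**2 + 2)/(-3*k**2 + k + 1).
Factor: A=1; B=1; C=k**2 - k/3 - 1/3.
Solve (1)·f(k+1) − (1)·f(k) = k**2 - k/3 - 1/3.
Degrees (0,0,2) ⇒ d ≤ 3.
Solve for f: f(k) = k**2*(k - 2)/3 (degree 3 ≤ 3).
Certificate R = B(k−1)f/C = k**2*(k - 2)/(3*k**2 - k - 1) gives s_k = 2*k**2*(2 - k).
s_(k+1) − s_k = -6*k**2 + 2*k + 2 = t_k.
Σ_(k=1)^(7) t_k = s_(8) − s_(1) = -768 − (2) = -770.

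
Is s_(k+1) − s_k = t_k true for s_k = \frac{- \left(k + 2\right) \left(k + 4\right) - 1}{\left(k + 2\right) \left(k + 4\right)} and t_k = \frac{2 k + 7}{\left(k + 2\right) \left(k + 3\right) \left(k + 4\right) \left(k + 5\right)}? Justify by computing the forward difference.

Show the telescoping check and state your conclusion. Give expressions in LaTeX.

s_(k+1) = (-(k + 3)*(k + 5) - 1)/((k + 3)*(k + 5))
s_(k+1) − s_k = (2*k + 7)/(k**4 + 14*k**3 + 71*k**2 + 154*k + 120)
(s_(k+1) − s_k) − t_k = 0

valid (s_(k+1) − s_k reduces to t_k)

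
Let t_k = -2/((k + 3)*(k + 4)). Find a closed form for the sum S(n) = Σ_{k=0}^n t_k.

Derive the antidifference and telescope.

S(n) = 2*(-n - 1)/(3*(n + 4))

Compute t_(k+1)/t_k: get (k + 3)/(k + 5).
Factor: A=k + 3; B=k + 5; C=1.
f must satisfy (k + 3)·f(k+1) − (k + 4)·f(k) = 1.
d = 1 from the (1,1,0) case.
Match coefficients ⇒ f(k) = k/3.
R(k) = B(k−1)·f(k)/C(k) = k*(k + 4)/3; s_k = R·t_k = -2*k/(3*k + 9).
s_(k+1) − s_k = -2/(k**2 + 7*k + 12) = t_k.
s_(n+1) = 2*(-n - 1)/(3*(n + 4)) and s_(0) = 0, so S(n) = 2*(-n - 1)/(3*(n + 4)).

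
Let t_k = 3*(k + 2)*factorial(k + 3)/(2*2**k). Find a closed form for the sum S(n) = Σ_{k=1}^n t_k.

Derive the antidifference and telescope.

Step 1: r(k) = (k + 3)*(k + 4)/(2*(k + 2)).
Factor: A=k/2 + 2; B=1; C=k + 2.
Solve (k/2 + 2)·f(k+1) − (1)·f(k) = k + 2.
Degrees (1,0,1) ⇒ d ≤ 0.
Coefficient equations give f(k) = 2.
R(k) = B(k−1)·f(k)/C(k) = 2/(k + 2); s_k = R·t_k = 3*factorial(k + 3)/2**k.
s_(k+1) − s_k = 3*(k + 2)*factorial(k + 3)/(2*2**k) = t_k.
Telescope: S(n) = s_(n+1) − s_(1) = 3*2**(-n - 1)*factorial(n + 4) − (36) = -36 + 3*factorial(n + 4)/(2*2**n).

S(n) = -36 + 3*factorial(n + 4)/(2*2**n)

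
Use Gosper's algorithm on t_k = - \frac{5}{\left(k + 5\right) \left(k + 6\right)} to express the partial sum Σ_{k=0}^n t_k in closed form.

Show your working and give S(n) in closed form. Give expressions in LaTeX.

S(n) = \frac{- n - 1}{n + 6}

r(k) = (k + 5)/(k + 7) after simplifying.
So A=k + 5 and B=k + 7, with C=1.
Key eq: (k + 5)·f(k+1) = (k + 6)·f(k) + (1).
Bound: deg f ≤ 1.
Solve for f: f(k) = k/5 (degree 1 ≤ 1).
Then R = B(k−1)f/C = k*(k + 6)/5, so s_k = R(k)·t_k = -k/(k + 5).
Verify: -5/(k**2 + 11*k + 30) matches t_k.
Telescope: S(n) = s_(n+1) − s_(0) = (-n - 1)/(n + 6) − (0) = (-n - 1)/(n + 6).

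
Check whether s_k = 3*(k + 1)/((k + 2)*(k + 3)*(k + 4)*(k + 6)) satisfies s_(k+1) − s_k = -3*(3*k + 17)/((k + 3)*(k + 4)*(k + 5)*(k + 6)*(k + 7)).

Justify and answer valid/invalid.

s_(k+1) = 3*(k + 2)/((k + 3)*(k + 4)*(k + 5)*(k + 7))
s_(k+1) − s_k = 3*(-3*k**2 - 19*k - 11)/(k**6 + 27*k**5 + 295*k**4 + 1665*k**3 + 5104*k**2 + 8028*k + 5040)
(s_(k+1) − s_k) − t_k = 3*(4*k + 23)/(k**6 + 27*k**5 + 295*k**4 + 1665*k**3 + 5104*k**2 + 8028*k + 5040)

Invalid: residual 3*(4*k + 23)/(k**6 + 27*k**5 + 295*k**4 + 1665*k**3 + 5104*k**2 + 8028*k + 5040) ≠ 0.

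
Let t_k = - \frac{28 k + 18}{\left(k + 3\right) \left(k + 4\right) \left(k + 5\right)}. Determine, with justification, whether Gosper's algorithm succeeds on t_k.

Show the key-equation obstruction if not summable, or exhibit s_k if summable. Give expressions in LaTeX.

r(k) = (k + 3)*(14*k + 23)/((k + 6)*(14*k + 9)) after simplifying.
Gosper form: A/B · C(k+1)/C(k) with A=k + 3, B=k + 6, C=k + 9/14.
Set up (k + 3)·f(k+1) − (k + 5)·f(k) − (k + 9/14) = 0.
deg f ≤ 2 (via 1,1,1).
Match coefficients ⇒ f(k) = k*(17*k + 7)/112.
Get s_k = R·t_k = -k*(17*k + 7)/(4*(k + 3)*(k + 4)) with R(k) = B(k−1)f(k)/C(k) = k*(k + 5)*(17*k + 7)/(8*(14*k + 9)).
s_(k+1) − s_k = 2*(-14*k - 9)/(k**3 + 12*k**2 + 47*k + 60) = t_k.

Yes. s_k = - \frac{k \left(17 k + 7\right)}{4 \left(k + 3\right) \left(k + 4\right)}.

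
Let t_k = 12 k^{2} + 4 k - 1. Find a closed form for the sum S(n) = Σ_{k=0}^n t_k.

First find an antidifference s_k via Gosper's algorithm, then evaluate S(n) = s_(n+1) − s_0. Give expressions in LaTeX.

S(n) = 4 n^{3} + 8 n^{2} + 3 n - 1

Compute t_(k+1)/t_k: get (12*k**2 + 28*k + 15)/(12*k**2 + 4*k - 1).
So A=1 and B=1, with C=k**2 + k/3 - 1/12.
Solve (1)·f(k+1) − (1)·f(k) = k**2 + k/3 - 1/12.
Degrees (0,0,2) ⇒ d ≤ 3.
Solving with deg f ≤ 3: f(k) = k*(4*k**2 - 4*k - 1)/12.
R(k) = B(k−1)·f(k)/C(k) = k*(4*k**2 - 4*k - 1)/((2*k + 1)*(6*k - 1)); s_k = R·t_k = k*(4*k**2 - 4*k - 1).
s_(k+1) − s_k = 12*k**2 + 4*k - 1 = t_k.
Evaluate: s_(n+1) = 4*n**3 + 8*n**2 + 3*n - 1; subtract s_(0) = 0 ⇒ S(n) = 4*n**3 + 8*n**2 + 3*n - 1.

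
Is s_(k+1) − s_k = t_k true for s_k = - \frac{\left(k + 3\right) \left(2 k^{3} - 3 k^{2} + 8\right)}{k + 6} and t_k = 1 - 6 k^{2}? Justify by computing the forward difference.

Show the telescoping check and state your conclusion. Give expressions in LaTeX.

Invalid: residual \frac{3 \left(4 k^{3} + 39 k^{2} - k - 14\right)}{k^{2} + 13 k + 42} ≠ 0.

s_(k+1) = -(k + 4)*(2*(k + 1)**3 - 3*(k + 1)**2 + 8)/(k + 7)
s_(k+1) − s_k = 2*k*(-3*k**3 - 33*k**2 - 67*k + 5)/(k**2 + 13*k + 42)
(s_(k+1) − s_k) − t_k = 3*(4*k**3 + 39*k**2 - k - 14)/(k**2 + 13*k + 42)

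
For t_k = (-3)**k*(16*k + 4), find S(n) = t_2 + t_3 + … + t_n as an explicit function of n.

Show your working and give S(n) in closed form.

Compute t_(k+1)/t_k: get 3*(-4*k - 5)/(4*k + 1).
A = -3, B = 1, C = k + 1/4.
f must satisfy (-3)·f(k+1) − (1)·f(k) = k + 1/4.
From deg A=0, deg B=0, deg C=1: d=1.
A polynomial solution: f(k) = -(2*k - 1)/8.
Certificate R = B(k−1)f/C = -(2*k - 1)/(2*(4*k + 1)) gives s_k = (-3)**k*(2 - 4*k).
Verify: (-3)**k*(16*k + 4) matches t_k.
s_(n+1) = 6*(-3)**n*(2*n + 1) and s_(2) = -54, so S(n) = 12*(-3)**n*n + 6*(-3)**n + 54.

S(n) = 12*(-3)**n*n + 6*(-3)**n + 54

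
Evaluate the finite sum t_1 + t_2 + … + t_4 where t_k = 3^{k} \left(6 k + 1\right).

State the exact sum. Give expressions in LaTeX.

t_(k+1)/t_k = 3*(6*k + 7)/(6*k + 1).
Factor: A=3; B=1; C=k + 1/6.
Need (3)·f(k+1) − (1)·f(k) = k + 1/6.
From deg A=0, deg B=0, deg C=1: d=1.
Coefficient equations give f(k) = (3*k - 4)/6.
Certificate R = B(k−1)f/C = (3*k - 4)/(6*k + 1) gives s_k = 3**k*(3*k - 4).
s_(k+1) − s_k = 3**k*(6*k + 1) = t_k.
Sum = s_(5) − s_(1); s_(5) = 2673, s_(1) = -3 ⇒ 2676.

Σ = 2676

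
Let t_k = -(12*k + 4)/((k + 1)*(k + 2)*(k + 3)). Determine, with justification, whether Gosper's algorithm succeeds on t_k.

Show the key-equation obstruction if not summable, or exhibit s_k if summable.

Ratio r(k) = (k + 1)*(3*k + 4)/((k + 4)*(3*k + 1)).
So A=k + 1 and B=k + 4, with C=k + 1/3.
Key eq: (k + 1)·f(k+1) = (k + 3)·f(k) + (k + 1/3).
d = 2 from the (1,1,1) case.
Match coefficients ⇒ f(k) = k**2/3.
R(k) = B(k−1)·f(k)/C(k) = k**2*(k + 3)/(3*k + 1); s_k = R·t_k = -4*k**2/(k**2 + 3*k + 2).
Verify: 4*(-3*k - 1)/(k**3 + 6*k**2 + 11*k + 6) matches t_k.

Yes. s_k = -4*k**2/(k**2 + 3*k + 2).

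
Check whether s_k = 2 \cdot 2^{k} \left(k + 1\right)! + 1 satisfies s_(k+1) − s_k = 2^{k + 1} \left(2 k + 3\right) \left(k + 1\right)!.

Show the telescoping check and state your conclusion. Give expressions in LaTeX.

valid; difference matches t_k

s_(k+1) = 2*2**(k + 1)*factorial(k + 2) + 1
s_(k+1) − s_k = 2**(k + 1)*(2*k + 3)*factorial(k + 1)
(s_(k+1) − s_k) − t_k = 0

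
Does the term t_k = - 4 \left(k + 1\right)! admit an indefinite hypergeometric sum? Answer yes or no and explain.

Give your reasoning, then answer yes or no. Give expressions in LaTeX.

The ratio is k + 2.
Gosper form: A/B · C(k+1)/C(k) with A=k + 2, B=1, C=1.
f must satisfy (k + 2)·f(k+1) − (1)·f(k) = 1.
Bound: deg f ≤ -1.
Negative degree bound (-1): no f exists, t_k not Gosper-summable.

No. Not Gosper-summable.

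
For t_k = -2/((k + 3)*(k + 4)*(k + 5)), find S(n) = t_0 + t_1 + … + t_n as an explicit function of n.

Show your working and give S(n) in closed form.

S(n) = (-n**2 - 9*n - 8)/(12*(n**2 + 9*n + 20))

r(k) = (k + 3)/(k + 6) after simplifying.
Normal form (A,B,C) = (k + 3, k + 6, 1).
f must satisfy (k + 3)·f(k+1) − (k + 5)·f(k) = 1.
Bound: deg f ≤ 2.
Solving with deg f ≤ 2: f(k) = k*(k + 7)/24.
Get s_k = R·t_k = k*(-k - 7)/(12*(k + 3)*(k + 4)) with R(k) = B(k−1)f(k)/C(k) = k*(k + 5)*(k + 7)/24.
Δs = -2/(k**3 + 12*k**2 + 47*k + 60), as required.
Σ_(k=0)^n t_k = s_(n+1) − s_(0) = ((-n**2 - 9*n - 8)/(12*(n**2 + 9*n + 20))) − (0), i.e. (-n**2 - 9*n - 8)/(12*(n**2 + 9*n + 20)).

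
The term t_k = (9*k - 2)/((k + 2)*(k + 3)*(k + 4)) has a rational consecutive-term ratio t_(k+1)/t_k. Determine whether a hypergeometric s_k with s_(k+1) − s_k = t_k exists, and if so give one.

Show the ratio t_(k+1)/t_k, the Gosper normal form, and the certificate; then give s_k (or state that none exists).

Step 1: r(k) = (k + 2)*(9*k + 7)/((k + 5)*(9*k - 2)).
Gosper form: A/B · C(k+1)/C(k) with A=k + 2, B=k + 5, C=k - 2/9.
Solve (k + 2)·f(k+1) − (k + 4)·f(k) = k - 2/9.
From deg A=1, deg B=1, deg C=1: d=2.
Solving with deg f ≤ 2: f(k) = k*(4*k - 7)/27.
R(k) = B(k−1)·f(k)/C(k) = k*(k + 4)*(4*k - 7)/(3*(9*k - 2)); s_k = R·t_k = k*(4*k - 7)/(3*(k + 2)*(k + 3)).
Δs = (9*k - 2)/(k**3 + 9*k**2 + 26*k + 24), as required.

s_k = k*(4*k - 7)/(3*(k + 2)*(k + 3))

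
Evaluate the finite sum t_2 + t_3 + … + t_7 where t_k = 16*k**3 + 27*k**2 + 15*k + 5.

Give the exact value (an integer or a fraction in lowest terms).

Σ = 16716

Ratio r(k) = (16*k**3 + 75*k**2 + 117*k + 63)/(16*k**3 + 27*k**2 + 15*k + 5).
Factor: A=1; B=1; C=k**3 + 27*k**2/16 + 15*k/16 + 5/16.
Need (1)·f(k+1) − (1)·f(k) = k**3 + 27*k**2/16 + 15*k/16 + 5/16.
Bound: deg f ≤ 4.
Solve for f: f(k) = k*(4*k**3 + k**2 - 2*k + 2)/16 (degree 4 ≤ 4).
So s_k = (B(k−1)f/C)·t_k = (k*(4*k**3 + k**2 - 2*k + 2)/(16*k**3 + 27*k**2 + 15*k + 5))·t_k = k*(4*k**3 + k**2 - 2*k + 2).
Δs = 16*k**3 + 27*k**2 + 15*k + 5, as required.
Telescoping: Σ = s_(8) − s_(2) = 16784 − (68) = 16716.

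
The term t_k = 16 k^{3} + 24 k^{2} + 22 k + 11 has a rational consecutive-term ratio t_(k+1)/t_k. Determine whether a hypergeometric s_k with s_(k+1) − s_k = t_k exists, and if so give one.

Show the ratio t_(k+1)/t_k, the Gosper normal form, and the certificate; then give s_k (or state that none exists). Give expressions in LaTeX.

s_k = k \left(4 k^{3} + 3 k + 4\right)

Ratio r(k) = (16*k**3 + 72*k**2 + 118*k + 73)/(16*k**3 + 24*k**2 + 22*k + 11).
Take A(k)=1, B(k)=1, C(k)=k**3 + 3*k**2/2 + 11*k/8 + 11/16.
Solve (1)·f(k+1) − (1)·f(k) = k**3 + 3*k**2/2 + 11*k/8 + 11/16.
deg f ≤ 4 (via 0,0,3).
A polynomial solution: f(k) = k*(4*k**3 + 3*k + 4)/16.
So s_k = (B(k−1)f/C)·t_k = (k*(4*k**3 + 3*k + 4)/(16*k**3 + 24*k**2 + 22*k + 11))·t_k = k*(4*k**3 + 3*k + 4).
Check: Δs_k = 16*k**3 + 24*k**2 + 22*k + 11. ✓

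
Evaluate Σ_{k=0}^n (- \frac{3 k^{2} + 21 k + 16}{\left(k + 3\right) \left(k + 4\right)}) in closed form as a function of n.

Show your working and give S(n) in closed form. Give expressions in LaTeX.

Step 1: r(k) = (k + 3)*(21*k + 3*(k + 1)**2 + 37)/((k + 5)*(3*k**2 + 21*k + 16)).
Normal form (A,B,C) = (k + 3, k + 5, k**2 + 7*k + 16/3).
Key eq: (k + 3)·f(k+1) = (k + 4)·f(k) + (k**2 + 7*k + 16/3).
From deg A=1, deg B=1, deg C=2: d=2.
Coefficient equations give f(k) = k*(9*k + 7)/9.
Certificate R = B(k−1)f/C = k*(k + 4)*(9*k + 7)/(3*(3*k**2 + 21*k + 16)) gives s_k = k*(-9*k - 7)/(3*(k + 3)).
Δs = (-3*k**2 - 21*k - 16)/(k**2 + 7*k + 12), as required.
Σ_(k=0)^n t_k = s_(n+1) − s_(0) = ((-9*n**2 - 25*n - 16)/(3*(n + 4))) − (0), i.e. (-9*n**2 - 25*n - 16)/(3*(n + 4)).

S(n) = \frac{- 9 n^{2} - 25 n - 16}{3 \left(n + 4\right)}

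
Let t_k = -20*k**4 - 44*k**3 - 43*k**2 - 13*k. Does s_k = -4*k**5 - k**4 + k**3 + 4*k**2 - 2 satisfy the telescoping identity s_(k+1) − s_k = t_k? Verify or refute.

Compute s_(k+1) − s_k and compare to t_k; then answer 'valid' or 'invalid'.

valid (s_(k+1) − s_k reduces to t_k)

s_(k+1) = -4*(k + 1)**5 - (k + 1)**4 + (k + 1)**3 + 4*(k + 1)**2 - 2
s_(k+1) − s_k = k*(-20*k**3 - 44*k**2 - 43*k - 13)
(s_(k+1) − s_k) − t_k = 0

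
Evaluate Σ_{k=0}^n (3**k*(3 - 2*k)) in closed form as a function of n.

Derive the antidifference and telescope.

r(k) = 3*(2*k - 1)/(2*k - 3) after simplifying.
So A=3 and B=1, with C=k - 3/2.
f must satisfy (3)·f(k+1) − (1)·f(k) = k - 3/2.
d = 1 from the (0,0,1) case.
A polynomial solution: f(k) = (k - 3)/2.
Get s_k = R·t_k = 3**k*(3 - k) with R(k) = B(k−1)f(k)/C(k) = (k - 3)/(2*k - 3).
Verify: 3**k*(3 - 2*k) matches t_k.
s_(n+1) = 3**(n + 1)*(2 - n) and s_(0) = 3, so S(n) = -3*3**n*n + 6*3**n - 3.

S(n) = -3*3**n*n + 6*3**n - 3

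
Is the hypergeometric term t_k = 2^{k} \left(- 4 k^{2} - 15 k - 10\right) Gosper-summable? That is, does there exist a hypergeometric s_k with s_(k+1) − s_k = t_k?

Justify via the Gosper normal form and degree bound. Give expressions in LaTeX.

Step 1: r(k) = 2*(4*k**2 + 23*k + 29)/(4*k**2 + 15*k + 10).
Take A(k)=2, B(k)=1, C(k)=k**2 + 15*k/4 + 5/2.
Solve (2)·f(k+1) − (1)·f(k) = k**2 + 15*k/4 + 5/2.
d = 2 from the (0,0,2) case.
Solve for f: f(k) = (4*k**2 - k + 4)/4 (degree 2 ≤ 2).
Get s_k = R·t_k = 2**k*(-4*k**2 + k - 4) with R(k) = B(k−1)f(k)/C(k) = (4*k**2 - k + 4)/(4*k**2 + 15*k + 10).
s_(k+1) − s_k = 2**k*(-4*k**2 - 15*k - 10) = t_k.

Yes. s_k = 2^{k} \left(- 4 k^{2} + k - 4\right).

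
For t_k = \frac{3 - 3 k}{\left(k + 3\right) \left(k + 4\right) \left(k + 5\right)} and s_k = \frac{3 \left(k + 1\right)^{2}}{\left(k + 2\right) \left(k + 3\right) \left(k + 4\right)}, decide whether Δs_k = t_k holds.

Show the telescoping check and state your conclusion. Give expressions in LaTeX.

Invalid: residual \frac{3 \left(2 k + 1\right)}{k^{4} + 14 k^{3} + 71 k^{2} + 154 k + 120} ≠ 0.

s_(k+1) = 3*(k + 2)**2/((k + 3)*(k + 4)*(k + 5))
s_(k+1) − s_k = 3*(-k**2 + k + 3)/(k**4 + 14*k**3 + 71*k**2 + 154*k + 120)
(s_(k+1) − s_k) − t_k = 3*(2*k + 1)/(k**4 + 14*k**3 + 71*k**2 + 154*k + 120)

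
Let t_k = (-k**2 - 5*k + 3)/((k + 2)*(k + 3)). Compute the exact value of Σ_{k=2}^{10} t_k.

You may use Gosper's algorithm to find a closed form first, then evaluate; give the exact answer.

Ratio r(k) = (k + 2)*(5*k + (k + 1)**2 + 2)/((k + 4)*(k**2 + 5*k - 3)).
Take A(k)=k + 2, B(k)=k + 4, C(k)=k**2 + 5*k - 3.
Set up (k + 2)·f(k+1) − (k + 3)·f(k) − (k**2 + 5*k - 3) = 0.
deg f ≤ 2 (via 1,1,2).
Solving with deg f ≤ 2: f(k) = k*(2*k - 5)/2.
Certificate R = B(k−1)f/C = k*(k + 3)*(2*k - 5)/(2*(k**2 + 5*k - 3)) gives s_k = k*(5 - 2*k)/(2*(k + 2)).
Δs = (-k**2 - 5*k + 3)/(k**2 + 5*k + 6), as required.
Telescoping: Σ = s_(11) − s_(2) = -187/26 − (1/4) = -387/52.

Σ = -387/52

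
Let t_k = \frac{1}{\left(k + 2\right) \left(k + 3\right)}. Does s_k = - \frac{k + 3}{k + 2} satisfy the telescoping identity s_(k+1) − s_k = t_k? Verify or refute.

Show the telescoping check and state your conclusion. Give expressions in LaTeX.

valid; difference matches t_k

s_(k+1) = (-k - 4)/(k + 3)
s_(k+1) − s_k = 1/(k**2 + 5*k + 6)
(s_(k+1) − s_k) − t_k = 0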